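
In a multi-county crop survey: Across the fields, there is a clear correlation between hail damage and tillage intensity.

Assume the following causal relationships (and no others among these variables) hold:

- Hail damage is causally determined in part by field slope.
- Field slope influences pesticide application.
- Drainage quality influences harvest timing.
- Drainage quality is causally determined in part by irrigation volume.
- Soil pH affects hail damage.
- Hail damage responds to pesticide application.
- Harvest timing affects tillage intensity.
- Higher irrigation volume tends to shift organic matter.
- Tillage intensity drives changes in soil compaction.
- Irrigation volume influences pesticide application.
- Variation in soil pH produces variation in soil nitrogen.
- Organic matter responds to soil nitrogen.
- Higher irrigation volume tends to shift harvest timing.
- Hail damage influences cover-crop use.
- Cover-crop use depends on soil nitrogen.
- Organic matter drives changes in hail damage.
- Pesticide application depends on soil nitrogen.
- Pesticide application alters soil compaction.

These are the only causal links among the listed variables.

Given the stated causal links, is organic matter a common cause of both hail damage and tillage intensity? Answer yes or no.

no

Organic matter has no stated causal path to tillage intensity. A confounder must cause both variables, so organic matter does not qualify.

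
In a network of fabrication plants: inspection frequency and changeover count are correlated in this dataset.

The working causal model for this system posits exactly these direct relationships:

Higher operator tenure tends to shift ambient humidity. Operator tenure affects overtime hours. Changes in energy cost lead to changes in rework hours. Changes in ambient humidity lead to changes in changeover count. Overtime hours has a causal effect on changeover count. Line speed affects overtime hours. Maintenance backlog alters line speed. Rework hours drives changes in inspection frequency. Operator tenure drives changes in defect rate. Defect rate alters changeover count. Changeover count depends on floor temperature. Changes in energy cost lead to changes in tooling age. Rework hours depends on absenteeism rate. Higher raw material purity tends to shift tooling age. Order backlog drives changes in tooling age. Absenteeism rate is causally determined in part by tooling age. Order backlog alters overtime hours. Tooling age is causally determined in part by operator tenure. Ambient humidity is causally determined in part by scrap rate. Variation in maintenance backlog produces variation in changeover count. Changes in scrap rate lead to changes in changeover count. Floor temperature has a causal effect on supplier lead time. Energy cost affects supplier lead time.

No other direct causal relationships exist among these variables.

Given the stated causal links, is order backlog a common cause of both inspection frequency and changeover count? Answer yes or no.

yes

Order backlog has a causal path to inspection frequency (order backlog → tooling age → absenteeism rate → rework hours → inspection frequency) and to changeover count (order backlog → overtime hours → changeover count), so it is a common cause of both — a confounder.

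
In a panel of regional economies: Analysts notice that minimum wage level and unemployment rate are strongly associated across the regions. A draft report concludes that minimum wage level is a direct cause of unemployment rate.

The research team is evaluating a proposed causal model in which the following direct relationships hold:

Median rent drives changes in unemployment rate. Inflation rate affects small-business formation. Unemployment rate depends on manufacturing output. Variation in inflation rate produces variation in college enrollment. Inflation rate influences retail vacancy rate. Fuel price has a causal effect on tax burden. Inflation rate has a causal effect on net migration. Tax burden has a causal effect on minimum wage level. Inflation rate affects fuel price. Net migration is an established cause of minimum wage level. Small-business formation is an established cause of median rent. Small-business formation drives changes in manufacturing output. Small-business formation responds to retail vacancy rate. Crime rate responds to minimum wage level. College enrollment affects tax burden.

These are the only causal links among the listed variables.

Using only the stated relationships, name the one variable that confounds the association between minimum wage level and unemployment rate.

Inflation rate has a causal path to minimum wage level (inflation rate → net migration → minimum wage level) and a separate causal path to unemployment rate (inflation rate → small-business formation → median rent → unemployment rate), so it is a common cause of both.
No stated relationship gives minimum wage level a causal route to unemployment rate, so the correlation is explained by the shared upstream cause rather than a direct effect.

inflation rate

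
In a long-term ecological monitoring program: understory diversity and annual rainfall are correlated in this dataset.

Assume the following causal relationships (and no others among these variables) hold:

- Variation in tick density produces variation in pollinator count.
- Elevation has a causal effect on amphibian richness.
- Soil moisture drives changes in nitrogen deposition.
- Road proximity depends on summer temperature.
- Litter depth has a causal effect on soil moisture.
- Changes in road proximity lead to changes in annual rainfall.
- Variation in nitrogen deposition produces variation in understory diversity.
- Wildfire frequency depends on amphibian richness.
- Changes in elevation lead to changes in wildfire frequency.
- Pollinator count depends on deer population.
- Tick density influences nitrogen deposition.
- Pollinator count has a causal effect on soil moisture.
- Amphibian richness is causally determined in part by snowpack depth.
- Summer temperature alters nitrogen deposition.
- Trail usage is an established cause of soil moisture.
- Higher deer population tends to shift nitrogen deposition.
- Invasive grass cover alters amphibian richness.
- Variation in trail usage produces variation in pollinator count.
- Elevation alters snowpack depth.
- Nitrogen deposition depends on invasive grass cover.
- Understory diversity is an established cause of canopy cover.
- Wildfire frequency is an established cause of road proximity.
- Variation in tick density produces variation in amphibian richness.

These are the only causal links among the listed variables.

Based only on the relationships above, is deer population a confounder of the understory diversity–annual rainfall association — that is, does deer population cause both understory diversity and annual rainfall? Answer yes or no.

Deer population has no stated causal path to annual rainfall. A confounder must cause both variables, so deer population does not qualify.

no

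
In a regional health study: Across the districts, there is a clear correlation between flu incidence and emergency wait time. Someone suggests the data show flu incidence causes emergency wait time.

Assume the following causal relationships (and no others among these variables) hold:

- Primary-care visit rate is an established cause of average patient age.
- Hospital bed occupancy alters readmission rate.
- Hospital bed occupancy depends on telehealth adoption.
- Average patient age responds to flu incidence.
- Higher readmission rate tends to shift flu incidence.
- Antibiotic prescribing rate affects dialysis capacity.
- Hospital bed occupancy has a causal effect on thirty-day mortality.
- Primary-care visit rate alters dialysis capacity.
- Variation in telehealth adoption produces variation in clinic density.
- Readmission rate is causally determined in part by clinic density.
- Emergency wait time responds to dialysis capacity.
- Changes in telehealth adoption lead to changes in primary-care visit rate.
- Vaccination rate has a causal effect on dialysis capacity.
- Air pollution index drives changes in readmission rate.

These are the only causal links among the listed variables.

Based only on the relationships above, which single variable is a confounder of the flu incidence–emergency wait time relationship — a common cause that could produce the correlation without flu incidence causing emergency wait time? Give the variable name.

Telehealth adoption has a causal path to flu incidence (telehealth adoption → clinic density → readmission rate → flu incidence) and a separate causal path to emergency wait time (telehealth adoption → primary-care visit rate → dialysis capacity → emergency wait time), so it is a common cause of both.
No stated relationship gives flu incidence a causal route to emergency wait time, so the correlation is explained by the shared upstream cause rather than a direct effect.

telehealth adoption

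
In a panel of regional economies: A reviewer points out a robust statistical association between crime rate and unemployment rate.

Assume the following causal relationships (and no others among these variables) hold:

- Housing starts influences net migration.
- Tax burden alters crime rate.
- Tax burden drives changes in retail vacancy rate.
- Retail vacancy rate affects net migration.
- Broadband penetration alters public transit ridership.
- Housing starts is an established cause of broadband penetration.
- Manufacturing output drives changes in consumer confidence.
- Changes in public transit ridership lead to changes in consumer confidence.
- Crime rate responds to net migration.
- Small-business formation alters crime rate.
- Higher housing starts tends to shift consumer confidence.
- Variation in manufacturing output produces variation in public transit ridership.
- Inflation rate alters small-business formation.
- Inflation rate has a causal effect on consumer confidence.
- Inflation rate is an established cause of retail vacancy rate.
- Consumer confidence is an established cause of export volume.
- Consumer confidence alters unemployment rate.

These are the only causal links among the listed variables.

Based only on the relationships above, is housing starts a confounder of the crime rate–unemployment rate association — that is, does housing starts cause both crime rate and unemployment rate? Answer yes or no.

Housing starts has a causal path to crime rate (housing starts → net migration → crime rate) and to unemployment rate (housing starts → consumer confidence → unemployment rate), so it is a common cause of both — a confounder.

yes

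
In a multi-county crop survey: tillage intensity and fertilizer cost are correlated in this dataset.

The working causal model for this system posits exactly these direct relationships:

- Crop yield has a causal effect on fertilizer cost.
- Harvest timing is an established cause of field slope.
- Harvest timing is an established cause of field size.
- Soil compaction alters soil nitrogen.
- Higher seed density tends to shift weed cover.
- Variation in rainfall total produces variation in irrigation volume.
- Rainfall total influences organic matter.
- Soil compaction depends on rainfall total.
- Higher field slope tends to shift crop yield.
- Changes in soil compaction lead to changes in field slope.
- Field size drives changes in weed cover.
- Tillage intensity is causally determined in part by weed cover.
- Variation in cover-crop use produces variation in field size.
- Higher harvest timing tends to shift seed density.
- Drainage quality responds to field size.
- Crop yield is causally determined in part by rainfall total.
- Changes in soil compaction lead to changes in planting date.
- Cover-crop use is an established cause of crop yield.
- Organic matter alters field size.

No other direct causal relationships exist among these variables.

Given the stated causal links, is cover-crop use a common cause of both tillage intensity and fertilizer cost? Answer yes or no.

yes

Cover-crop use has a causal path to tillage intensity (cover-crop use → field size → weed cover → tillage intensity) and to fertilizer cost (cover-crop use → crop yield → fertilizer cost), so it is a common cause of both — a confounder.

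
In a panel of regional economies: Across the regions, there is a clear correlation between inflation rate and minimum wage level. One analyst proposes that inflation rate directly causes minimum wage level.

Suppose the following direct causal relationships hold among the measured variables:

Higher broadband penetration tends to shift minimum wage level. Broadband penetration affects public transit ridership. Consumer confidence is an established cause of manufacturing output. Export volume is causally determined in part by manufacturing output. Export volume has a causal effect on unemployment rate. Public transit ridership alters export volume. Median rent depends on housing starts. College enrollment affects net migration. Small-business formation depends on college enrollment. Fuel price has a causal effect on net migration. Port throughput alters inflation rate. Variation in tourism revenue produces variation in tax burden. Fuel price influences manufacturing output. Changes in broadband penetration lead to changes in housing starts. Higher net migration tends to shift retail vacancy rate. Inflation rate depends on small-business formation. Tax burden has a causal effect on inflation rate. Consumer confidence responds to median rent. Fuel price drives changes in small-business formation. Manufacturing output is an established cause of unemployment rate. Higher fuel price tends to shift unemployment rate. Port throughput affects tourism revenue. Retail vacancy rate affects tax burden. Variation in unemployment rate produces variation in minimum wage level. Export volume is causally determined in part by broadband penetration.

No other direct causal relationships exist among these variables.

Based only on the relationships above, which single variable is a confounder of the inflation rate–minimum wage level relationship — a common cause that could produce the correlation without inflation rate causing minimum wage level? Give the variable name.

fuel price

Fuel price has a causal path to inflation rate (fuel price → small-business formation → inflation rate) and a separate causal path to minimum wage level (fuel price → unemployment rate → minimum wage level), so it is a common cause of both.
No stated relationship gives inflation rate a causal route to minimum wage level, so the correlation is explained by the shared upstream cause rather than a direct effect.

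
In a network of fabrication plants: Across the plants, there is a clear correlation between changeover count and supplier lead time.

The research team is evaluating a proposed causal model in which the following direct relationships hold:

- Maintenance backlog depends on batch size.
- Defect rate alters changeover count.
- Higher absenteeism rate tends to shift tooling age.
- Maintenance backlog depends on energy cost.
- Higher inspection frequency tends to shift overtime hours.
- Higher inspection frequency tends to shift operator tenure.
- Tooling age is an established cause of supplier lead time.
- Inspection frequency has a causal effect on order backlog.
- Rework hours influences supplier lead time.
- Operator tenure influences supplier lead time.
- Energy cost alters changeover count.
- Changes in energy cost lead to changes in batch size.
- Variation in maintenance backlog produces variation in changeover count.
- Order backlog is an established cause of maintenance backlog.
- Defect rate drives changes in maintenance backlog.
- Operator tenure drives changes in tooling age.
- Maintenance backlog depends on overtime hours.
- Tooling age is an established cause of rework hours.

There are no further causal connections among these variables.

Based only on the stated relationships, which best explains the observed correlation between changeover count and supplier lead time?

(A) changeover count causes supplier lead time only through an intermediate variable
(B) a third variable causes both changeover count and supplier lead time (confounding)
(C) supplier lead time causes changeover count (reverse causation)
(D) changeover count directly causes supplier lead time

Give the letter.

B

Inspection frequency causes changeover count (inspection frequency → overtime hours → maintenance backlog → changeover count) and supplier lead time (inspection frequency → operator tenure → supplier lead time) — a common cause creating the correlation.
There is no stated path from changeover count to supplier lead time or from supplier lead time to changeover count, so neither direct nor reverse causation applies.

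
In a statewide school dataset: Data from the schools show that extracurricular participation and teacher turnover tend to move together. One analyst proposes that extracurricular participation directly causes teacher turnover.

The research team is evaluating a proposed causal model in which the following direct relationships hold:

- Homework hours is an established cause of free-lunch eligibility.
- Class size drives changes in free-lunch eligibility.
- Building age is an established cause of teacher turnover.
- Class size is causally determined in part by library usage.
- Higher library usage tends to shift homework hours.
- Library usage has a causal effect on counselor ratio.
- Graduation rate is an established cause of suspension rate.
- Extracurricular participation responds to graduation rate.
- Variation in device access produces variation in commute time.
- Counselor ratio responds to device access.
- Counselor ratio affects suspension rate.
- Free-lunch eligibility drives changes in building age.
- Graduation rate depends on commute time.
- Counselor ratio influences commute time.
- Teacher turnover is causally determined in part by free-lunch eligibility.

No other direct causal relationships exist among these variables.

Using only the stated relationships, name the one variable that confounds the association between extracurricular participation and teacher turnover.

library usage

Library usage has a causal path to extracurricular participation (library usage → counselor ratio → commute time → graduation rate → extracurricular participation) and a separate causal path to teacher turnover (library usage → class size → free-lunch eligibility → teacher turnover), so it is a common cause of both.
No stated relationship gives extracurricular participation a causal route to teacher turnover, so the correlation is explained by the shared upstream cause rather than a direct effect.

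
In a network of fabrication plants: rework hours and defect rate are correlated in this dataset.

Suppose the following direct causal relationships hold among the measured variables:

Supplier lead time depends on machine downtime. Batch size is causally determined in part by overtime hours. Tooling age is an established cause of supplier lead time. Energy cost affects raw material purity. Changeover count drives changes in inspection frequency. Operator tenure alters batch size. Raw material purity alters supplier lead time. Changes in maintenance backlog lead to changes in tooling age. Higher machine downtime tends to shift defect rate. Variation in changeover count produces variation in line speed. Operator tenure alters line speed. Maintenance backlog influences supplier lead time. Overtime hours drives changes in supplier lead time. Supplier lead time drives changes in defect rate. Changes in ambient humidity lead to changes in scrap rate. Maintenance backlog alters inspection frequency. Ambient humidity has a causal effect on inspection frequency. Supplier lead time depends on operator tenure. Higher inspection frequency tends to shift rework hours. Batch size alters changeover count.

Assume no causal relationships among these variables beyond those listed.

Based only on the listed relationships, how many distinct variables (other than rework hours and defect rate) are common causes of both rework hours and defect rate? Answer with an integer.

3

The common causes are: maintenance backlog (to rework hours via maintenance backlog → inspection frequency → rework hours; to defect rate via maintenance backlog → supplier lead time → defect rate); operator tenure (to rework hours via operator tenure → batch size → changeover count → inspection frequency → rework hours; to defect rate via operator tenure → supplier lead time → defect rate); overtime hours (to rework hours via overtime hours → batch size → changeover count → inspection frequency → rework hours; to defect rate via overtime hours → supplier lead time → defect rate).
Every other variable lacks a causal path to at least one of rework hours and defect rate.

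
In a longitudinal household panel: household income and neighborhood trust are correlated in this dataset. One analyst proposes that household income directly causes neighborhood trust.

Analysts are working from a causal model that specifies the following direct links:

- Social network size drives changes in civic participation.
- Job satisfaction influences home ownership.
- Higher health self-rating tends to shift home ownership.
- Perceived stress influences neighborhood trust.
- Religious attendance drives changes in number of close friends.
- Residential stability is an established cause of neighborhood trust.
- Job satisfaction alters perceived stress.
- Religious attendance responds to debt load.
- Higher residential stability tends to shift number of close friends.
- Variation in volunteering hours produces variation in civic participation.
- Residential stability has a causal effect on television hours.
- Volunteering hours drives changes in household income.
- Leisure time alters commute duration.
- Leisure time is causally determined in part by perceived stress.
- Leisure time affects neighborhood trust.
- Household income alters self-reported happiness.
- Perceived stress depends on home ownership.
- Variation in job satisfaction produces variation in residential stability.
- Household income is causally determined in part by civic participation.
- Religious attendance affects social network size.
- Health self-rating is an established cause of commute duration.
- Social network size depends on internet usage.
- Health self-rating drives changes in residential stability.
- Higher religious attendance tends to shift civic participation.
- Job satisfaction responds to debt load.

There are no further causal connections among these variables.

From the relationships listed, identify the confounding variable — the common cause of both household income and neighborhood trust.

debt load

Debt load has a causal path to household income (debt load → religious attendance → civic participation → household income) and a separate causal path to neighborhood trust (debt load → job satisfaction → perceived stress → neighborhood trust), so it is a common cause of both.
No stated relationship gives household income a causal route to neighborhood trust, so the correlation is explained by the shared upstream cause rather than a direct effect.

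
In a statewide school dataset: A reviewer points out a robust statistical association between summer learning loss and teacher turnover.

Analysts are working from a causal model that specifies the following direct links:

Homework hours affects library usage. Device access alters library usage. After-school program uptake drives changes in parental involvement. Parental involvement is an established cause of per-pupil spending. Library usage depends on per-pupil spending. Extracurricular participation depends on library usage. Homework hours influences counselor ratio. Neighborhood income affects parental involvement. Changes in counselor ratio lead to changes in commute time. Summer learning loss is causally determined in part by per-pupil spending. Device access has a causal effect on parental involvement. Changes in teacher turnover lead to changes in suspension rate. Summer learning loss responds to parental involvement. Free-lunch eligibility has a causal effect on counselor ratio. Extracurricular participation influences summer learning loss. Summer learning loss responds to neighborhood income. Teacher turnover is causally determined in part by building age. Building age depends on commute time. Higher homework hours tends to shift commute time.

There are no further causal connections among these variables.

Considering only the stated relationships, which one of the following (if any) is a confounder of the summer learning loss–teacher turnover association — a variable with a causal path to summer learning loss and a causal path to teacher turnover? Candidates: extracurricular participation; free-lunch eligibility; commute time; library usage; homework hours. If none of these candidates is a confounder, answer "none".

Homework hours causes summer learning loss (homework hours → library usage → extracurricular participation → summer learning loss) and also causes teacher turnover (homework hours → commute time → building age → teacher turnover); it is a common cause of both.
Each of the other candidates lacks a causal path to at least one of summer learning loss and teacher turnover, so they do not confound the relationship.

homework hours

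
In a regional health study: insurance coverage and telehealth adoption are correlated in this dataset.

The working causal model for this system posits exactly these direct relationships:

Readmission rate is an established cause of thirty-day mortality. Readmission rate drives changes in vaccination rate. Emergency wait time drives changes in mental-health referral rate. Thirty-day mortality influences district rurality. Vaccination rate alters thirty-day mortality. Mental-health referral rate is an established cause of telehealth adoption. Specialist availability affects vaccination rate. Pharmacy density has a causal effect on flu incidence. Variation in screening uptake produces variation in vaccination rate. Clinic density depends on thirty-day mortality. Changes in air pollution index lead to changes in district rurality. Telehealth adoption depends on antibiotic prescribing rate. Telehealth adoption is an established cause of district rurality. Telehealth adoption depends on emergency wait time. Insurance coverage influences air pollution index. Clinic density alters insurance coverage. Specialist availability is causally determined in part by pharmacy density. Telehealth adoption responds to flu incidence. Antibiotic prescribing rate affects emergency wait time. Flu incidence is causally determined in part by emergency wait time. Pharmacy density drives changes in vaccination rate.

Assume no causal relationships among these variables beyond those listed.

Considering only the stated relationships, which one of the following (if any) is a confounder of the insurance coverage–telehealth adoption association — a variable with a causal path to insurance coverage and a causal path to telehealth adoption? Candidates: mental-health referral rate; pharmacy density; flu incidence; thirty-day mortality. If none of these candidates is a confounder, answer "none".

pharmacy density

Pharmacy density causes insurance coverage (pharmacy density → vaccination rate → thirty-day mortality → clinic density → insurance coverage) and also causes telehealth adoption (pharmacy density → flu incidence → telehealth adoption); it is a common cause of both.
Each of the other candidates lacks a causal path to at least one of insurance coverage and telehealth adoption, so they do not confound the relationship.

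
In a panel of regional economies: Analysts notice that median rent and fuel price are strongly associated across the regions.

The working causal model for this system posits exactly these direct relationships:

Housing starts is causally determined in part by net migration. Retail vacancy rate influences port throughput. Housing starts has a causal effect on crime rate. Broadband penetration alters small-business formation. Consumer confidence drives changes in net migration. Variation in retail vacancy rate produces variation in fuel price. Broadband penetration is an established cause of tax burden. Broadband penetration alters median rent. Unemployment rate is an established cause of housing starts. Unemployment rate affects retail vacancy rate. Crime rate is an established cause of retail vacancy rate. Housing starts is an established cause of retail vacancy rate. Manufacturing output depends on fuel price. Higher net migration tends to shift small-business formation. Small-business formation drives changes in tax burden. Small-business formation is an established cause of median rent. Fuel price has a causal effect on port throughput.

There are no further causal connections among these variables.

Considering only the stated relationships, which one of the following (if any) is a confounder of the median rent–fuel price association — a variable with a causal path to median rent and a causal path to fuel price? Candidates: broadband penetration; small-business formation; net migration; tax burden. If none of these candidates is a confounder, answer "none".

Net migration causes median rent (net migration → small-business formation → median rent) and also causes fuel price (net migration → housing starts → retail vacancy rate → fuel price); it is a common cause of both.
Each of the other candidates lacks a causal path to at least one of median rent and fuel price, so they do not confound the relationship.

net migration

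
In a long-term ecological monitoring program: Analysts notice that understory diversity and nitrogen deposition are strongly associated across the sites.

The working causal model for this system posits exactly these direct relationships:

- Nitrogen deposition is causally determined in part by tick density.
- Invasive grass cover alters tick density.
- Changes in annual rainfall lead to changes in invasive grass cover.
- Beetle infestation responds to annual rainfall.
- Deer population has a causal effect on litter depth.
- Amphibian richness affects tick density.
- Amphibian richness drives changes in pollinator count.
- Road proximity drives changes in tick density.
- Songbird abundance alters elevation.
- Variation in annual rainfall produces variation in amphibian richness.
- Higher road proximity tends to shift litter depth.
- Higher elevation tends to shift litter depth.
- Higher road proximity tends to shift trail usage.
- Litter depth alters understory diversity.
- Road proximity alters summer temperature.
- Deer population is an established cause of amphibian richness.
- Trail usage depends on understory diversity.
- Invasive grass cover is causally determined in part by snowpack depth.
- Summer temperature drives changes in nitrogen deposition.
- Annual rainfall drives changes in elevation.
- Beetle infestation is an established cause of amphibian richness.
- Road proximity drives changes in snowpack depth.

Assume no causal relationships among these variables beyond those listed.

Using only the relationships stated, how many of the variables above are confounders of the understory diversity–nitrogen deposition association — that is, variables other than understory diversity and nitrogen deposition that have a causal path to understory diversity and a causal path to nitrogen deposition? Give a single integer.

3

The common causes are: annual rainfall (to understory diversity via annual rainfall → elevation → litter depth → understory diversity; to nitrogen deposition via annual rainfall → amphibian richness → tick density → nitrogen deposition); deer population (to understory diversity via deer population → litter depth → understory diversity; to nitrogen deposition via deer population → amphibian richness → tick density → nitrogen deposition); road proximity (to understory diversity via road proximity → litter depth → understory diversity; to nitrogen deposition via road proximity → summer temperature → nitrogen deposition).
Every other variable lacks a causal path to at least one of understory diversity and nitrogen deposition.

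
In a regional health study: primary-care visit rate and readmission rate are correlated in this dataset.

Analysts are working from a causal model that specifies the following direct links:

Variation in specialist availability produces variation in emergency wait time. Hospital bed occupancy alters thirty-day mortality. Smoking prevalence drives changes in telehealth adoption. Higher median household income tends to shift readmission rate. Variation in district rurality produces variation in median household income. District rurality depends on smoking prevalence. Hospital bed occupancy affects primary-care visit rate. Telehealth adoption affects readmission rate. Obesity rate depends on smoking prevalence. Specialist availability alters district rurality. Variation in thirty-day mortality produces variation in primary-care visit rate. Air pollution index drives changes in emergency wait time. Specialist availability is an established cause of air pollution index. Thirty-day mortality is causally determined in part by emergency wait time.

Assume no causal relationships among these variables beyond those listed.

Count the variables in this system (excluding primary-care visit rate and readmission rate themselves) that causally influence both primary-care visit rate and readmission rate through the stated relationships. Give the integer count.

1

The common causes are: specialist availability (to primary-care visit rate via specialist availability → emergency wait time → thirty-day mortality → primary-care visit rate; to readmission rate via specialist availability → district rurality → median household income → readmission rate).
Every other variable lacks a causal path to at least one of primary-care visit rate and readmission rate.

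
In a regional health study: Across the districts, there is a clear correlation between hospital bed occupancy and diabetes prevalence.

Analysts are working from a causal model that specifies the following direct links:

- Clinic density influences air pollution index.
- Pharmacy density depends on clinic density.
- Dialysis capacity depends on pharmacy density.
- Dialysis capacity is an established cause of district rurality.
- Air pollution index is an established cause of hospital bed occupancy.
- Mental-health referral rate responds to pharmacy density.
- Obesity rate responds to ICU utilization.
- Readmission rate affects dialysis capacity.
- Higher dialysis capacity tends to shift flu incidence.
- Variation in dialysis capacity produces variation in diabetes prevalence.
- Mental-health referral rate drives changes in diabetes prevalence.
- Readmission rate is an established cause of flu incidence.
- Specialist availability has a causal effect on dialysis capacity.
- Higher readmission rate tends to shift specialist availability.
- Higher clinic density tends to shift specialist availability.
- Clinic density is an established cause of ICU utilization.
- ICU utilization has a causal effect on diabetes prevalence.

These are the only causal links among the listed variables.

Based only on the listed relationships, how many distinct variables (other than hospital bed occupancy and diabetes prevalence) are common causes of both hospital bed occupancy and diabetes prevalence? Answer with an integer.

1

The common causes are: clinic density (to hospital bed occupancy via clinic density → air pollution index → hospital bed occupancy; to diabetes prevalence via clinic density → ICU utilization → diabetes prevalence).
Every other variable lacks a causal path to at least one of hospital bed occupancy and diabetes prevalence.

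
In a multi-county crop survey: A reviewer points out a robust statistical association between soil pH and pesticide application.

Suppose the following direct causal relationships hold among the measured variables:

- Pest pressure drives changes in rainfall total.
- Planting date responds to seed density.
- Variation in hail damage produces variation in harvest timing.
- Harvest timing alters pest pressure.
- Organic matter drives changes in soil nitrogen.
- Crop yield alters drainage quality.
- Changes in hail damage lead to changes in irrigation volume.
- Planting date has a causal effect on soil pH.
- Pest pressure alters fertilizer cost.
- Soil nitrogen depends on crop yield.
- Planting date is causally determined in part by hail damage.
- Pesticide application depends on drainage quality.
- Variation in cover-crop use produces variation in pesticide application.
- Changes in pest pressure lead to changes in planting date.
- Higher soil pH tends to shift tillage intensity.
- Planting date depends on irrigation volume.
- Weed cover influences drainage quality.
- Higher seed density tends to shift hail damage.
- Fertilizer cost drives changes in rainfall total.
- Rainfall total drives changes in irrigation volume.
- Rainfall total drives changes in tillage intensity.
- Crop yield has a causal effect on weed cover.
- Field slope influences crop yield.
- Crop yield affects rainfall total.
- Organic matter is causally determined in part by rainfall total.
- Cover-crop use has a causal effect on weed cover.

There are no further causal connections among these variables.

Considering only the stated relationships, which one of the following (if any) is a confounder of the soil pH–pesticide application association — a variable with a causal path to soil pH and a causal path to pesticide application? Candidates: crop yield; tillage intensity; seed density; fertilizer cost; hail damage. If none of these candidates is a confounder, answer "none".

crop yield

Crop yield causes soil pH (crop yield → rainfall total → irrigation volume → planting date → soil pH) and also causes pesticide application (crop yield → drainage quality → pesticide application); it is a common cause of both.
Each of the other candidates lacks a causal path to at least one of soil pH and pesticide application, so they do not confound the relationship.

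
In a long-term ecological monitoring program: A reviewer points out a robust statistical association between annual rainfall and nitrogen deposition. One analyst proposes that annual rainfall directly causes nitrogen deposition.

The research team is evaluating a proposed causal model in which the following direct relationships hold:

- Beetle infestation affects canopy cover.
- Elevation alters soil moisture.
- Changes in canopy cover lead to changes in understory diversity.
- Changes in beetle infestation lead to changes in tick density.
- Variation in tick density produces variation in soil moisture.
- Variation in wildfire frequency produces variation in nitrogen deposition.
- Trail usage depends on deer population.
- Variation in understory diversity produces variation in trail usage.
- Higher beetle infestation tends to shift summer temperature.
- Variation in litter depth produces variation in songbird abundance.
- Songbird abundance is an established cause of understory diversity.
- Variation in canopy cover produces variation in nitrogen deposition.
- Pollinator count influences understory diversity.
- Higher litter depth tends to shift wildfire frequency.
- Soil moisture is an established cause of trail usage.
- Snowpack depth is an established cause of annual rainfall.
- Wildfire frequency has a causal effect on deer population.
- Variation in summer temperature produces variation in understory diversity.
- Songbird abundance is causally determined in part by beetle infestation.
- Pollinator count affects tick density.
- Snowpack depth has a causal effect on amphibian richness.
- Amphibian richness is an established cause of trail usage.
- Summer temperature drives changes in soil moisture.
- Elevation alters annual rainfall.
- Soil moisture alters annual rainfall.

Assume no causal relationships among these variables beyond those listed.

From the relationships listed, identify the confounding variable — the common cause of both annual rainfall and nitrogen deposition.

beetle infestation

Beetle infestation has a causal path to annual rainfall (beetle infestation → tick density → soil moisture → annual rainfall) and a separate causal path to nitrogen deposition (beetle infestation → canopy cover → nitrogen deposition), so it is a common cause of both.
No stated relationship gives annual rainfall a causal route to nitrogen deposition, so the correlation is explained by the shared upstream cause rather than a direct effect.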